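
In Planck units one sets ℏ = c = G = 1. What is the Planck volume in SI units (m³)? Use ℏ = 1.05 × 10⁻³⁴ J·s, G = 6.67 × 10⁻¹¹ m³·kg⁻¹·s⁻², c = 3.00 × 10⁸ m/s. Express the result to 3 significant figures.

4.18 × 10⁻¹⁰⁵ m³

V_P = (ℏG/c³)^(3/2)
  = √(1.75 × 10⁻²⁰⁹)
  = 4.18 × 10⁻¹⁰⁵ m³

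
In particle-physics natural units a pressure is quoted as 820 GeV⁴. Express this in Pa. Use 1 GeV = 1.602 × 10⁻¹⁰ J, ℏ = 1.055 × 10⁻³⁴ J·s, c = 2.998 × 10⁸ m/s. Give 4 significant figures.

Pressure is [E]/[L]³ = [E]⁴/(ℏc)³.
1 GeV⁴ → 1/(ℏc)³ × (1 GeV in J)⁴ = 2.082 × 10³⁷ Pa.
Result: 820 × 2.082 × 10³⁷ = 1.707 × 10⁴⁰ Pa.

1.707 × 10⁴⁰ Pa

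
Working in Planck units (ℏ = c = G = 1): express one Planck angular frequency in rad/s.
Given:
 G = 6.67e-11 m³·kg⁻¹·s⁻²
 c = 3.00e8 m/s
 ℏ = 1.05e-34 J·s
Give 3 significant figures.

1.86e43 rad/s

Dimensional analysis gives ω_P = √(c⁵/(ℏG)).
  = √(3.47e86)
  = 1.86e43 rad/s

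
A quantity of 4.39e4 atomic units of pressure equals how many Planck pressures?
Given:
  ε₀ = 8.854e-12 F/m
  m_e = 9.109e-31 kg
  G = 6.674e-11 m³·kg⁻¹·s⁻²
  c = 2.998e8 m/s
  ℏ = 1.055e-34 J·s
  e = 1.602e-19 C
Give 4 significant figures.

atomic unit of pressure: P_au = E_h/a₀³ = m_e⁴e¹⁰/((4πε₀)⁵ℏ⁸) = 2.929e13 Pa
Planck pressure: p_P = c⁷/(ℏG²) = 4.632e113 Pa
4.39e4 × 2.929e13 / 4.632e113 = 2.776e-96

2.776e-96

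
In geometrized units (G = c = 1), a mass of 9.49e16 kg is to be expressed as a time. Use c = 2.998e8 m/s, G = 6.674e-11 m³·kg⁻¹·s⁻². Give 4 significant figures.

Mass → time via G/c³.
9.49e16 kg × (G/c³) = 2.350e-19 s

2.350e-19 s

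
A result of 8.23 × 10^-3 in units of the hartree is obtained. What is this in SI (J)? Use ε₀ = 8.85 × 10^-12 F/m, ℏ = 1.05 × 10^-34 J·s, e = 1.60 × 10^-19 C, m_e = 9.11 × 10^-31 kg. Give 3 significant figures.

One hartree: E_h = m_e e⁴/(4πε₀ℏ)² = 4.38 × 10^-18 J.
8.23 × 10^-3 × 4.38 × 10^-18 J = 3.60 × 10^-20 J

3.60 × 10^-20 J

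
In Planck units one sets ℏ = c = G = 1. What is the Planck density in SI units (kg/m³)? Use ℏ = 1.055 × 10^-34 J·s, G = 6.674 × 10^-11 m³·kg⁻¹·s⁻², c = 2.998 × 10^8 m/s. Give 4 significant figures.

5.154 × 10^96 kg/m³

ρ_P = c⁵/(ℏG²)
  = 2.422 × 10^42 / 4.699 × 10^-55
  = 5.154 × 10^96 kg/m³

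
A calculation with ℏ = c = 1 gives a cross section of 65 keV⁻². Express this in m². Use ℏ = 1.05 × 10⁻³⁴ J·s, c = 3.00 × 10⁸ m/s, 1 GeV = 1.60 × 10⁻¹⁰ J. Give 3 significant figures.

2.52 × 10⁻¹⁸ m²

Area is [L]² = [E]⁻²·(ℏc)²; restore (ℏc)².
1 GeV⁻² → (ℏc)² × (1 GeV in J)⁻² = 3.88 × 10⁻³² m².
Convert the energy scale: 65 keV⁻² = 6.50 × 10¹³ GeV⁻².
Result: 6.50 × 10¹³ × 3.88 × 10⁻³² = 2.52 × 10⁻¹⁸ m².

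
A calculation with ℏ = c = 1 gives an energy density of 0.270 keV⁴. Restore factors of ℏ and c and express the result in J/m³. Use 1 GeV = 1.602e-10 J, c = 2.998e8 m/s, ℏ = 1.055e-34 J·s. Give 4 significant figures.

[E]/[L]³ = [E]⁴/(ℏc)³; restore (ℏc)⁻³.
1 GeV⁴ → 1/(ℏc)³ × (1 GeV in J)⁴ = 2.082e37 J/m³.
Convert the energy scale: 0.270 keV⁴ = 2.70e-25 GeV⁴.
Result: 2.70e-25 × 2.082e37 = 5.620e12 J/m³.

5.620e12 J/m³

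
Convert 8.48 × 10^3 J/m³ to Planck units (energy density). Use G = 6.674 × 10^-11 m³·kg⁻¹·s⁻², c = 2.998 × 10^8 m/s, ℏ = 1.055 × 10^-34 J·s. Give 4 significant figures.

Planck energy density: u_P = c⁷/(ℏG²) = 4.632 × 10^113 J/m³.
8.48 × 10^3 / 4.632 × 10^113 = 1.831 × 10^-110

1.831 × 10^-110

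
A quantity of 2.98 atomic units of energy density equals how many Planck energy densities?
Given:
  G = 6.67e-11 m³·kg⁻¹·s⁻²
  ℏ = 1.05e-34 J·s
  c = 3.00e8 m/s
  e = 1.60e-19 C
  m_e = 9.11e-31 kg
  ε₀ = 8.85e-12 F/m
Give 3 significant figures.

1.92e-100

atomic unit of energy density: u_au = E_h/a₀³ = m_e⁴e¹⁰/((4πε₀)⁵ℏ⁸) = 3.01e13 J/m³
Planck energy density: u_P = c⁷/(ℏG²) = 4.68e113 J/m³
2.98 × 3.01e13 / 4.68e113 = 1.92e-100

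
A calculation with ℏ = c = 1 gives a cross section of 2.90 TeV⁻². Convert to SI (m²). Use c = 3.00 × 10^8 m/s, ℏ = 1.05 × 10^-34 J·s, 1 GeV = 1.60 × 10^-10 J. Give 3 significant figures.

Area is [L]² = [E]⁻²·(ℏc)²; restore (ℏc)².
1 GeV⁻² → (ℏc)² × (1 GeV in J)⁻² = 3.88 × 10^-32 m².
Convert the energy scale: 2.90 TeV⁻² = 2.90 × 10^-6 GeV⁻².
Result: 2.90 × 10^-6 × 3.88 × 10^-32 = 1.12 × 10^-37 m².

1.12 × 10^-37 m²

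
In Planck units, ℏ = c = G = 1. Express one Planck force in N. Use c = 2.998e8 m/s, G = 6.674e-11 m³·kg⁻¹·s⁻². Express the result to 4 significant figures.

Dimensional analysis gives F_P = c⁴/G.
  = 8.078e33 / 6.674e-11
  = 1.210e44 N

1.210e44 N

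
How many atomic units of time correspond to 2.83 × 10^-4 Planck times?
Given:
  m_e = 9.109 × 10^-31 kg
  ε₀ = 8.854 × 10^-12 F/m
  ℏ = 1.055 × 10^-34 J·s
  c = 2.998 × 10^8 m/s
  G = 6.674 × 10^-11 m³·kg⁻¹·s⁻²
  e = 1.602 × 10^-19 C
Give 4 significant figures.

6.298 × 10^-31

Planck time: t_P = √(ℏG/c⁵) = 5.392 × 10^-44 s
atomic unit of time: τ_au = (4πε₀)²ℏ³/(m_e e⁴) = 2.423 × 10^-17 s
2.83 × 10^-4 × 5.392 × 10^-44 / 2.423 × 10^-17 = 6.298 × 10^-31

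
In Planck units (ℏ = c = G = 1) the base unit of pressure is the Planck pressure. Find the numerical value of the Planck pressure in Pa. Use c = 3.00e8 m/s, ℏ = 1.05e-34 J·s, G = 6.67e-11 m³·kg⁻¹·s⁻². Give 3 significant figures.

4.68e113 Pa

p_P = c⁷/(ℏG²)
  = 2.19e59 / 4.67e-55
  = 4.68e113 Pa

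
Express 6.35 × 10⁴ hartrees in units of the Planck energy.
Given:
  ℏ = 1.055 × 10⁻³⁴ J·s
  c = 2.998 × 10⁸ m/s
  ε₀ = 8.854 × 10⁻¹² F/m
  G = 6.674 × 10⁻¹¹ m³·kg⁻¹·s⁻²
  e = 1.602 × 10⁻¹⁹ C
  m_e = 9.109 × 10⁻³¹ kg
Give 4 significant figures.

hartree: E_h = m_e e⁴/(4πε₀ℏ)² = 4.354 × 10⁻¹⁸ J
Planck energy: E_P = √(ℏc⁵/G) = 1.957 × 10⁹ J
6.35 × 10⁴ × 4.354 × 10⁻¹⁸ / 1.957 × 10⁹ = 1.413 × 10⁻²²

1.413 × 10⁻²²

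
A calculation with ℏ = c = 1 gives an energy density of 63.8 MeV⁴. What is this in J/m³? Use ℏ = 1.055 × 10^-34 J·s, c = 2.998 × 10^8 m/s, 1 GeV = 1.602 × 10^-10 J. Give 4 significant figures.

[E]/[L]³ = [E]⁴/(ℏc)³; restore (ℏc)⁻³.
1 GeV⁴ → 1/(ℏc)³ × (1 GeV in J)⁴ = 2.082 × 10^37 J/m³.
Convert the energy scale: 63.8 MeV⁴ = 6.38 × 10^-11 GeV⁴.
Result: 6.38 × 10^-11 × 2.082 × 10^37 = 1.328 × 10^27 J/m³.

1.328 × 10^27 J/m³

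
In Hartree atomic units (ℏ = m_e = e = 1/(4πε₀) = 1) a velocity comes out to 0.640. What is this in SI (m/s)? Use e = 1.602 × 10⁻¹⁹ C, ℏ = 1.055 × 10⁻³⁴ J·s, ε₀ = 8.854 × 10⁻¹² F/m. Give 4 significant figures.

1.399 × 10⁶ m/s

One atomic unit of velocity: v_au = e²/(4πε₀ℏ) = 2.186 × 10⁶ m/s.
0.640 × 2.186 × 10⁶ m/s = 1.399 × 10⁶ m/s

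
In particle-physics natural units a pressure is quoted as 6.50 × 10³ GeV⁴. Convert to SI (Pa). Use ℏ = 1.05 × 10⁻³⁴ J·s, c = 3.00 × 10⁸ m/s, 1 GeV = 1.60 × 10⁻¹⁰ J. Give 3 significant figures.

1.36 × 10⁴¹ Pa

Pressure is [E]/[L]³ = [E]⁴/(ℏc)³.
1 GeV⁴ → 1/(ℏc)³ × (1 GeV in J)⁴ = 2.10 × 10³⁷ Pa.
Result: 6.50 × 10³ × 2.10 × 10³⁷ = 1.36 × 10⁴¹ Pa.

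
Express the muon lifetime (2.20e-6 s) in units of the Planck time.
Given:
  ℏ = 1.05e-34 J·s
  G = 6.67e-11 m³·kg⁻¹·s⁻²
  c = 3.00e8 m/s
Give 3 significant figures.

Planck time: t_P = √(ℏG/c⁵) = 5.37e-44 s.
2.20e-6 / 5.37e-44 = 4.10e37

4.10e37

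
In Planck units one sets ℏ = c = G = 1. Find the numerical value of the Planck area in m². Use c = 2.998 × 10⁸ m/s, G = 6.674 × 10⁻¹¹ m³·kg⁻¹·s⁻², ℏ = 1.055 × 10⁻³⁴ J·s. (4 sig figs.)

A_P = ℏG/c³
  = 7.041 × 10⁻⁴⁵ / 2.695 × 10²⁵
  = 2.613 × 10⁻⁷⁰ m²

2.613 × 10⁻⁷⁰ m²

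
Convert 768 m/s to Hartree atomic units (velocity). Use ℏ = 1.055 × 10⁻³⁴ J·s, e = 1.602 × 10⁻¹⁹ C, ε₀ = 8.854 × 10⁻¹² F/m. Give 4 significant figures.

atomic unit of velocity: v_au = e²/(4πε₀ℏ) = 2.186 × 10⁶ m/s.
768 / 2.186 × 10⁶ = 3.513 × 10⁻⁴

3.513 × 10⁻⁴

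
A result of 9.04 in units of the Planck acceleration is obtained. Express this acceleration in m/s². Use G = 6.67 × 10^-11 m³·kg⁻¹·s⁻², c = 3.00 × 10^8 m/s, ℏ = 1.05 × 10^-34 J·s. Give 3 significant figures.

One Planck acceleration: a_P = √(c⁷/(ℏG)) = 5.59 × 10^51 m/s².
9.04 × 5.59 × 10^51 m/s² = 5.05 × 10^52 m/s²

5.05 × 10^52 m/s²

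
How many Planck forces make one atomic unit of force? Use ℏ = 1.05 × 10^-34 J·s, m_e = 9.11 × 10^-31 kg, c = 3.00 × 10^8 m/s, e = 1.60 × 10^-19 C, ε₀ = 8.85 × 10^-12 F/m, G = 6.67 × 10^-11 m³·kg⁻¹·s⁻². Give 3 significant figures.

6.86 × 10^-52

atomic unit of force: F_au = E_h/a₀ = m_e²e⁶/((4πε₀)³ℏ⁴) = 8.33 × 10^-8 N
Planck force: F_P = c⁴/G = 1.21 × 10^44 N
ratio = 8.33 × 10^-8 / 1.21 × 10^44 = 6.86 × 10^-52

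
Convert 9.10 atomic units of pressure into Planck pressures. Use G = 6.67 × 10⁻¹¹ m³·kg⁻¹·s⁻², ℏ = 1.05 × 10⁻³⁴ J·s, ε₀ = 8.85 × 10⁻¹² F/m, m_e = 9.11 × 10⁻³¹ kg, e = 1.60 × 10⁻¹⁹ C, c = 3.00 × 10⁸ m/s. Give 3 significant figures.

5.86 × 10⁻¹⁰⁰

atomic unit of pressure: P_au = E_h/a₀³ = m_e⁴e¹⁰/((4πε₀)⁵ℏ⁸) = 3.01 × 10¹³ Pa
Planck pressure: p_P = c⁷/(ℏG²) = 4.68 × 10¹¹³ Pa
9.10 × 3.01 × 10¹³ / 4.68 × 10¹¹³ = 5.86 × 10⁻¹⁰⁰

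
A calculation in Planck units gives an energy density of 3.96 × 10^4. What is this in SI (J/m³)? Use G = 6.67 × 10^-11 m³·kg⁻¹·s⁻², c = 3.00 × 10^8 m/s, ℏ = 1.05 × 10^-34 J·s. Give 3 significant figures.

1.85 × 10^118 J/m³

One Planck energy density: u_P = c⁷/(ℏG²) = 4.68 × 10^113 J/m³.
3.96 × 10^4 × 4.68 × 10^113 J/m³ = 1.85 × 10^118 J/m³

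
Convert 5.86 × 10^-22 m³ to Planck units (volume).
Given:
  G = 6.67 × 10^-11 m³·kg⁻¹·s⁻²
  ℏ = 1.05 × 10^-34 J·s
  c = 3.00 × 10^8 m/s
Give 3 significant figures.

Planck volume: V_P = (ℏG/c³)^(3/2) = 4.18 × 10^-105 m³.
5.86 × 10^-22 / 4.18 × 10^-105 = 1.40 × 10^83

1.40 × 10^83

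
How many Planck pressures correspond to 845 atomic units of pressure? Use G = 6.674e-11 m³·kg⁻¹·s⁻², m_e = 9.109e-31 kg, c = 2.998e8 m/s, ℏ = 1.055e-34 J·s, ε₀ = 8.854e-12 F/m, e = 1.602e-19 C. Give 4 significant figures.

atomic unit of pressure: P_au = E_h/a₀³ = m_e⁴e¹⁰/((4πε₀)⁵ℏ⁸) = 2.929e13 Pa
Planck pressure: p_P = c⁷/(ℏG²) = 4.632e113 Pa
845 × 2.929e13 / 4.632e113 = 5.343e-98

5.343e-98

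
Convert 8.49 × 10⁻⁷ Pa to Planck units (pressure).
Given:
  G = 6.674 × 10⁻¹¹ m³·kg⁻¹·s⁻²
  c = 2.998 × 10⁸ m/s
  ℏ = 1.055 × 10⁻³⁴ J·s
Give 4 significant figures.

1.833 × 10⁻¹²⁰

Planck pressure: p_P = c⁷/(ℏG²) = 4.632 × 10¹¹³ Pa.
8.49 × 10⁻⁷ / 4.632 × 10¹¹³ = 1.833 × 10⁻¹²⁰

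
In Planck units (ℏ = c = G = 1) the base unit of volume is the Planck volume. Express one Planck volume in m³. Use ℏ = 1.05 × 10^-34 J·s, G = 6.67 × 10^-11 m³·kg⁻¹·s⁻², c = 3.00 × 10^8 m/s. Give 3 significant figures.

4.18 × 10^-105 m³

V_P = (ℏG/c³)^(3/2)
  = √(1.75 × 10^-209)
  = 4.18 × 10^-105 m³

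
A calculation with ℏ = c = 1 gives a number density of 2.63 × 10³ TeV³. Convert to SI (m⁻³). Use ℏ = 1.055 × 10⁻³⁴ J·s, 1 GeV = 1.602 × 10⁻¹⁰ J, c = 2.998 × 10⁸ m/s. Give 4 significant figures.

3.417 × 10⁵⁹ m⁻³

Number density is [L]⁻³ = [E]³/(ℏc)³.
1 GeV³ → 1/(ℏc)³ × (1 GeV in J)³ = 1.299 × 10⁴⁷ m⁻³.
Convert the energy scale: 2.63 × 10³ TeV³ = 2.63 × 10¹² GeV³.
Result: 2.63 × 10¹² × 1.299 × 10⁴⁷ = 3.417 × 10⁵⁹ m⁻³.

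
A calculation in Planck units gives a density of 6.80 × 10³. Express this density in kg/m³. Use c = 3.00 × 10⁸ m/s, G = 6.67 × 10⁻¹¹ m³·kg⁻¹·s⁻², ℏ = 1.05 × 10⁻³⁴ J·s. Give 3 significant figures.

3.54 × 10¹⁰⁰ kg/m³

One Planck density: ρ_P = c⁵/(ℏG²) = 5.20 × 10⁹⁶ kg/m³.
6.80 × 10³ × 5.20 × 10⁹⁶ kg/m³ = 3.54 × 10¹⁰⁰ kg/m³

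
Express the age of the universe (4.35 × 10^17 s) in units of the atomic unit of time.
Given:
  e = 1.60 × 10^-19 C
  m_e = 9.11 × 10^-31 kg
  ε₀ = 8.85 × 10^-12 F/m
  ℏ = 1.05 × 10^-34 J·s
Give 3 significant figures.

atomic unit of time: τ_au = (4πε₀)²ℏ³/(m_e e⁴) = 2.40 × 10^-17 s.
4.35 × 10^17 / 2.40 × 10^-17 = 1.81 × 10^34

1.81 × 10^34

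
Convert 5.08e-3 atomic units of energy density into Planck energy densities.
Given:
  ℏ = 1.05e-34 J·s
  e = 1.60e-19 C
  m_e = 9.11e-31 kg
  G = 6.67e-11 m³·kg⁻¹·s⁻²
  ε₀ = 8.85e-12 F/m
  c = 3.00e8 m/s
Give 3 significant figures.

3.27e-103

atomic unit of energy density: u_au = E_h/a₀³ = m_e⁴e¹⁰/((4πε₀)⁵ℏ⁸) = 3.01e13 J/m³
Planck energy density: u_P = c⁷/(ℏG²) = 4.68e113 J/m³
5.08e-3 × 3.01e13 / 4.68e113 = 3.27e-103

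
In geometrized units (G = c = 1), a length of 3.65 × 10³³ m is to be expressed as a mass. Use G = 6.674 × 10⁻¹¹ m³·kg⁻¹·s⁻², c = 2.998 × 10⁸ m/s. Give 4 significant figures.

4.916 × 10⁶⁰ kg

Length → mass via c²/G.
3.65 × 10³³ m × (c²/G) = 4.916 × 10⁶⁰ kg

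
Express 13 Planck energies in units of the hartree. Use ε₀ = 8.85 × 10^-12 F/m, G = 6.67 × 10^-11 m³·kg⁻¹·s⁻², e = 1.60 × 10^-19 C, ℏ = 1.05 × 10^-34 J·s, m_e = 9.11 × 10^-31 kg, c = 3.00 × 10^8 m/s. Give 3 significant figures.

5.81 × 10^27

Planck energy: E_P = √(ℏc⁵/G) = 1.96 × 10^9 J
hartree: E_h = m_e e⁴/(4πε₀ℏ)² = 4.38 × 10^-18 J
13 × 1.96 × 10^9 / 4.38 × 10^-18 = 5.81 × 10^27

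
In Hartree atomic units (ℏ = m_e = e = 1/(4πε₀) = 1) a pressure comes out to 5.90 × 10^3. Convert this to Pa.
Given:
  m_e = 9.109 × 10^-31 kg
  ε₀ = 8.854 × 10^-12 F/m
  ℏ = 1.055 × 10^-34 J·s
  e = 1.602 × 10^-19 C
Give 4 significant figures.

One atomic unit of pressure: P_au = E_h/a₀³ = m_e⁴e¹⁰/((4πε₀)⁵ℏ⁸) = 2.929 × 10^13 Pa.
5.90 × 10^3 × 2.929 × 10^13 Pa = 1.728 × 10^17 Pa

1.728 × 10^17 Pa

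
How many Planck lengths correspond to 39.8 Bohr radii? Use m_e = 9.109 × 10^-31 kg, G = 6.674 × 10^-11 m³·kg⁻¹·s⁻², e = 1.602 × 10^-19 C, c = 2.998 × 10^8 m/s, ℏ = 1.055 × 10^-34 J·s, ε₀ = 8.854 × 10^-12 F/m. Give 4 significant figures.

Bohr radius: a₀ = 4πε₀ℏ²/(m_e e²) = 5.297 × 10^-11 m
Planck length: ℓ_P = √(ℏG/c³) = 1.616 × 10^-35 m
39.8 × 5.297 × 10^-11 / 1.616 × 10^-35 = 1.304 × 10^26

1.304 × 10^26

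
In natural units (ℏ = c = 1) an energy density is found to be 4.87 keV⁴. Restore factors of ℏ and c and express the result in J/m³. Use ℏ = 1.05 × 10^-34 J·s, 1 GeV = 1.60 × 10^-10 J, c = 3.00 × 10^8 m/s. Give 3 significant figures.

[E]/[L]³ = [E]⁴/(ℏc)³; restore (ℏc)⁻³.
1 GeV⁴ → 1/(ℏc)³ × (1 GeV in J)⁴ = 2.10 × 10^37 J/m³.
Convert the energy scale: 4.87 keV⁴ = 4.87 × 10^-24 GeV⁴.
Result: 4.87 × 10^-24 × 2.10 × 10^37 = 1.02 × 10^14 J/m³.

1.02 × 10^14 J/m³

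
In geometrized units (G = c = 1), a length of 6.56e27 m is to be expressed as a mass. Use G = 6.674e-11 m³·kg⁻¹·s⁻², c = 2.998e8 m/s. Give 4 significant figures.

Length → mass via c²/G.
6.56e27 m × (c²/G) = 8.834e54 kg

8.834e54 kg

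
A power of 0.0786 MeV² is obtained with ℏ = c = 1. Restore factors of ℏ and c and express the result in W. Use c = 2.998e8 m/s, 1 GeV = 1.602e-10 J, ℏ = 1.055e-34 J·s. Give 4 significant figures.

1.912e7 W

Power is [E]/[T] = [E]²/ℏ.
1 GeV² → 1/ℏ × (1 GeV in J)² = 2.433e14 W.
Convert the energy scale: 0.0786 MeV² = 7.86e-8 GeV².
Result: 7.86e-8 × 2.433e14 = 1.912e7 W.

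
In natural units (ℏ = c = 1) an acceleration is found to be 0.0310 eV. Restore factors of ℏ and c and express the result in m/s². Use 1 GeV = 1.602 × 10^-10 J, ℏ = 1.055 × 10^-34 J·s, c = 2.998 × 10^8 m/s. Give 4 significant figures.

Acceleration is [L]/[T]² = c·[E]/ℏ.
1 GeV → c/ℏ × (1 GeV in J) = 4.552 × 10^32 m/s².
Convert the energy scale: 0.0310 eV = 3.10 × 10^-11 GeV.
Result: 3.10 × 10^-11 × 4.552 × 10^32 = 1.411 × 10^22 m/s².

1.411 × 10^22 m/s²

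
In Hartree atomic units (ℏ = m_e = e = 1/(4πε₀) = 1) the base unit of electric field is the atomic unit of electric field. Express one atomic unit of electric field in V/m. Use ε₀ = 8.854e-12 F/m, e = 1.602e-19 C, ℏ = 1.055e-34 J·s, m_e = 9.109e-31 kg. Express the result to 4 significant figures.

5.131e11 V/m

E_au = E_h/(e a₀) = m_e²e⁵/((4πε₀)³ℏ⁴)
E_h = 4.354e-18 J
a₀ = 5.297e-11 m
E_h/(e·a₀) = 5.131e11 V/m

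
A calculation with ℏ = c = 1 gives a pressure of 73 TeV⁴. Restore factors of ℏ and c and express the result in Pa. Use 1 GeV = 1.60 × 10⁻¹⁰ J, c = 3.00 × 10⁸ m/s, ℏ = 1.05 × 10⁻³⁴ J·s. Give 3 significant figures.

Pressure is [E]/[L]³ = [E]⁴/(ℏc)³.
1 GeV⁴ → 1/(ℏc)³ × (1 GeV in J)⁴ = 2.10 × 10³⁷ Pa.
Convert the energy scale: 73 TeV⁴ = 7.30 × 10¹³ GeV⁴.
Result: 7.30 × 10¹³ × 2.10 × 10³⁷ = 1.53 × 10⁵¹ Pa.

1.53 × 10⁵¹ Pa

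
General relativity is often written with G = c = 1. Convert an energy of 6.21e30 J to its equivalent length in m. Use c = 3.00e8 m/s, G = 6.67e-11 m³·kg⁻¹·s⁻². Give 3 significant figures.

5.11e-14 m

Energy → length via G/c⁴.
6.21e30 J × (G/c⁴) = 5.11e-14 m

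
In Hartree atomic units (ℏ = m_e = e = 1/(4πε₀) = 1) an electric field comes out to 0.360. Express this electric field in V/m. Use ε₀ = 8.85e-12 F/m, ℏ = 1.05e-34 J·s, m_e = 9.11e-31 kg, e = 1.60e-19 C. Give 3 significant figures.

1.87e11 V/m

One atomic unit of electric field: E_au = E_h/(e a₀) = m_e²e⁵/((4πε₀)³ℏ⁴) = 5.20e11 V/m.
0.360 × 5.20e11 V/m = 1.87e11 V/m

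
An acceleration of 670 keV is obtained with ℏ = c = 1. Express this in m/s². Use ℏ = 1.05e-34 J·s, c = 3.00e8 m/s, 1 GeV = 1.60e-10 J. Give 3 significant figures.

Acceleration is [L]/[T]² = c·[E]/ℏ.
1 GeV → c/ℏ × (1 GeV in J) = 4.57e32 m/s².
Convert the energy scale: 670 keV = 6.70e-4 GeV.
Result: 6.70e-4 × 4.57e32 = 3.06e29 m/s².

3.06e29 m/s²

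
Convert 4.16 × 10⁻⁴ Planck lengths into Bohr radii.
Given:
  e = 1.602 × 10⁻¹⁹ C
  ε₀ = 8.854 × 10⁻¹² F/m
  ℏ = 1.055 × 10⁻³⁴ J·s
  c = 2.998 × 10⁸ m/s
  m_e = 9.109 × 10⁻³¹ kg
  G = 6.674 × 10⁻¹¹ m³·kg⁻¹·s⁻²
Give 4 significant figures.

1.269 × 10⁻²⁸

Planck length: ℓ_P = √(ℏG/c³) = 1.616 × 10⁻³⁵ m
Bohr radius: a₀ = 4πε₀ℏ²/(m_e e²) = 5.297 × 10⁻¹¹ m
4.16 × 10⁻⁴ × 1.616 × 10⁻³⁵ / 5.297 × 10⁻¹¹ = 1.269 × 10⁻²⁸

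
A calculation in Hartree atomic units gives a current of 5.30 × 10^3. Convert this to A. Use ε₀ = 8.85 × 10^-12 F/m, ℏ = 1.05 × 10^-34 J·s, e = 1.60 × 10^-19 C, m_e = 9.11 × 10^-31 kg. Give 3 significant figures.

One atomic unit of electric current: I_au = e E_h/ℏ = m_e e⁵/((4πε₀)²ℏ³) = 6.67 × 10^-3 A.
5.30 × 10^3 × 6.67 × 10^-3 A = 35.4 A

35.4 A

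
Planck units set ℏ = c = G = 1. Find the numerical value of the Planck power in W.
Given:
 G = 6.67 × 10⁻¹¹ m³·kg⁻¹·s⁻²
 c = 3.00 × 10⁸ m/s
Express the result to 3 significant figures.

3.64 × 10⁵² W

Dimensional analysis gives P_P = c⁵/G.
  = 2.43 × 10⁴² / 6.67 × 10⁻¹¹
  = 3.64 × 10⁵² W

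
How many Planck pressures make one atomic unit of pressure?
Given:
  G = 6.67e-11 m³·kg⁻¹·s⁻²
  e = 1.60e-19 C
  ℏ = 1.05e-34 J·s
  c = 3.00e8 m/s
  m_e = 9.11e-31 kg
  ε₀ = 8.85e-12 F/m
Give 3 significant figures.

atomic unit of pressure: P_au = E_h/a₀³ = m_e⁴e¹⁰/((4πε₀)⁵ℏ⁸) = 3.01e13 Pa
Planck pressure: p_P = c⁷/(ℏG²) = 4.68e113 Pa
ratio = 3.01e13 / 4.68e113 = 6.44e-101

6.44e-101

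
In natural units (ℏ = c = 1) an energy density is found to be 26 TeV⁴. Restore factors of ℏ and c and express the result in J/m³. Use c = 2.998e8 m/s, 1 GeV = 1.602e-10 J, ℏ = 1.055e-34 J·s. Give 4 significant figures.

5.412e50 J/m³

[E]/[L]³ = [E]⁴/(ℏc)³; restore (ℏc)⁻³.
1 GeV⁴ → 1/(ℏc)³ × (1 GeV in J)⁴ = 2.082e37 J/m³.
Convert the energy scale: 26 TeV⁴ = 2.60e13 GeV⁴.
Result: 2.60e13 × 2.082e37 = 5.412e50 J/m³.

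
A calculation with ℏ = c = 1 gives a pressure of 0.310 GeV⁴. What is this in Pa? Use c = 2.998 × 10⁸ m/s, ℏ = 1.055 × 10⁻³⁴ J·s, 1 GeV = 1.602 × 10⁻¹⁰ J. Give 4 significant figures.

6.453 × 10³⁶ Pa

Pressure is [E]/[L]³ = [E]⁴/(ℏc)³.
1 GeV⁴ → 1/(ℏc)³ × (1 GeV in J)⁴ = 2.082 × 10³⁷ Pa.
Result: 0.310 × 2.082 × 10³⁷ = 6.453 × 10³⁶ Pa.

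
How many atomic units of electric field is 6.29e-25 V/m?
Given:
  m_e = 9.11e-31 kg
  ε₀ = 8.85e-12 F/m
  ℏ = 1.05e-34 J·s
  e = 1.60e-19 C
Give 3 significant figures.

1.21e-36

atomic unit of electric field: E_au = E_h/(e a₀) = m_e²e⁵/((4πε₀)³ℏ⁴) = 5.20e11 V/m.
6.29e-25 / 5.20e11 = 1.21e-36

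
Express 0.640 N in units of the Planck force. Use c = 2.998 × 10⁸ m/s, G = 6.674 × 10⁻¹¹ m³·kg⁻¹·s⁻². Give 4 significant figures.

5.287 × 10⁻⁴⁵

Planck force: F_P = c⁴/G = 1.210 × 10⁴⁴ N.
0.640 / 1.210 × 10⁴⁴ = 5.287 × 10⁻⁴⁵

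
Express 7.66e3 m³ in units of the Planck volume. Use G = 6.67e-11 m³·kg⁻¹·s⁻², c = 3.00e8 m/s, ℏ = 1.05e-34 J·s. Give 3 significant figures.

Planck volume: V_P = (ℏG/c³)^(3/2) = 4.18e-105 m³.
7.66e3 / 4.18e-105 = 1.83e108

1.83e108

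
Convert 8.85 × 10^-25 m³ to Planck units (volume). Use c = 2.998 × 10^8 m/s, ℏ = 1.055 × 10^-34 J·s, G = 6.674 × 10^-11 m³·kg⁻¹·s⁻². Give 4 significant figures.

Planck volume: V_P = (ℏG/c³)^(3/2) = 4.224 × 10^-105 m³.
8.85 × 10^-25 / 4.224 × 10^-105 = 2.095 × 10^80

2.095 × 10^80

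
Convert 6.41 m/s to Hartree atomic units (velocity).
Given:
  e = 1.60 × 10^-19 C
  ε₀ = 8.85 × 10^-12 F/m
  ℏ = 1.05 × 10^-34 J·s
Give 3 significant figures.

2.92 × 10^-6

atomic unit of velocity: v_au = e²/(4πε₀ℏ) = 2.19 × 10^6 m/s.
6.41 / 2.19 × 10^6 = 2.92 × 10^-6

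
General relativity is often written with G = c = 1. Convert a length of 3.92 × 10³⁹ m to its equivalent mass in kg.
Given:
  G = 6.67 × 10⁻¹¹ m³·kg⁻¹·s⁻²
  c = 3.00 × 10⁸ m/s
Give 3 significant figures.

Length → mass via c²/G.
3.92 × 10³⁹ m × (c²/G) = 5.29 × 10⁶⁶ kg

5.29 × 10⁶⁶ kg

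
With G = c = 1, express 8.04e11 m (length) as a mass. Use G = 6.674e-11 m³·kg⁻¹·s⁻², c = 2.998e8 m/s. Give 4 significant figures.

1.083e39 kg

Length → mass via c²/G.
8.04e11 m × (c²/G) = 1.083e39 kg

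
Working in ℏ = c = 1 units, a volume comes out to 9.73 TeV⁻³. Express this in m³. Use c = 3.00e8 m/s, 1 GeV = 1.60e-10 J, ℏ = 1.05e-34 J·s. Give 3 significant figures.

7.42e-56 m³

Volume is [L]³ = [E]⁻³·(ℏc)³.
1 GeV⁻³ → (ℏc)³ × (1 GeV in J)⁻³ = 7.63e-48 m³.
Convert the energy scale: 9.73 TeV⁻³ = 9.73e-9 GeV⁻³.
Result: 9.73e-9 × 7.63e-48 = 7.42e-56 m³.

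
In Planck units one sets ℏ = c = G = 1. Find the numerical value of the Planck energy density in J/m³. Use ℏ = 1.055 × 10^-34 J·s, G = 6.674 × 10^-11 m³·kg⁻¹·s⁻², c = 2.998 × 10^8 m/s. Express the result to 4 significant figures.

4.632 × 10^113 J/m³

u_P = c⁷/(ℏG²)
  = 2.177 × 10^59 / 4.699 × 10^-55
  = 4.632 × 10^113 J/m³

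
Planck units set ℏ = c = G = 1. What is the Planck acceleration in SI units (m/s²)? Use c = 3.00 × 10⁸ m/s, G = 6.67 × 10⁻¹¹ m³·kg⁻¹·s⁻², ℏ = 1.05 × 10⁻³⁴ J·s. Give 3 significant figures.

From ℏ = c = G = 1 the acceleration scale is a_P = √(c⁷/(ℏG)).
  = √(3.12 × 10¹⁰³)
  = 5.59 × 10⁵¹ m/s²

5.59 × 10⁵¹ m/s²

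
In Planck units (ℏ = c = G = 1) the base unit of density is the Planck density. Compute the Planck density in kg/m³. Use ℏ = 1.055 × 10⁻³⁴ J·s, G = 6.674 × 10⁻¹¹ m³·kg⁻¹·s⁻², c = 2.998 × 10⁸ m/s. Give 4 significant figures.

ρ_P = c⁵/(ℏG²)
  = 2.422 × 10⁴² / 4.699 × 10⁻⁵⁵
  = 5.154 × 10⁹⁶ kg/m³

5.154 × 10⁹⁶ kg/m³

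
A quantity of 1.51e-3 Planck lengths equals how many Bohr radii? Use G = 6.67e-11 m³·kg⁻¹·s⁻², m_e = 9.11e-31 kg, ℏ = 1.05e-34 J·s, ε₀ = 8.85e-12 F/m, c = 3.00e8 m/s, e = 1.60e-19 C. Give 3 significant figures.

Planck length: ℓ_P = √(ℏG/c³) = 1.61e-35 m
Bohr radius: a₀ = 4πε₀ℏ²/(m_e e²) = 5.26e-11 m
1.51e-3 × 1.61e-35 / 5.26e-11 = 4.63e-28

4.63e-28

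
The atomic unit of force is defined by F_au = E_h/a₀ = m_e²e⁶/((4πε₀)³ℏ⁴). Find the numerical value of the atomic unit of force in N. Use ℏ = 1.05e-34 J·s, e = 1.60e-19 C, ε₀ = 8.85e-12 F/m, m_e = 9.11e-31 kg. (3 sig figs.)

F_au = E_h/a₀ = m_e²e⁶/((4πε₀)³ℏ⁴)
E_h = 4.38e-18 J
a₀ = 5.26e-11 m
E_h/a₀ = 8.33e-8 N

8.33e-8 N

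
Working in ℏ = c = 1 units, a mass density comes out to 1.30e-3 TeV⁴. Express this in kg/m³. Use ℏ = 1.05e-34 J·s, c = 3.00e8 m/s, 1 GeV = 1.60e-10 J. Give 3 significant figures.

3.03e29 kg/m³

Mass density is [E]/(c²[L]³) = [E]⁴/(ℏ³c⁵).
1 GeV⁴ → 1/(ℏ³c⁵) × (1 GeV in J)⁴ = 2.33e20 kg/m³.
Convert the energy scale: 1.30e-3 TeV⁴ = 1.30e9 GeV⁴.
Result: 1.30e9 × 2.33e20 = 3.03e29 kg/m³.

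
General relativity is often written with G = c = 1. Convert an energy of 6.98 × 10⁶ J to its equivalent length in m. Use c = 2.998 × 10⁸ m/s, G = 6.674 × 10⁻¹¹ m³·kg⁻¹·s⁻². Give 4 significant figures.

5.767 × 10⁻³⁸ m

Energy → length via G/c⁴.
6.98 × 10⁶ J × (G/c⁴) = 5.767 × 10⁻³⁸ m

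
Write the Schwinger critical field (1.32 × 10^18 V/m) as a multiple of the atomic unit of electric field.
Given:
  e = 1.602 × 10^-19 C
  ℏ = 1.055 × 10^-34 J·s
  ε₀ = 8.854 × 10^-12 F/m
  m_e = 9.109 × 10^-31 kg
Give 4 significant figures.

atomic unit of electric field: E_au = E_h/(e a₀) = m_e²e⁵/((4πε₀)³ℏ⁴) = 5.131 × 10^11 V/m.
1.32 × 10^18 / 5.131 × 10^11 = 2.573 × 10^6

2.573 × 10^6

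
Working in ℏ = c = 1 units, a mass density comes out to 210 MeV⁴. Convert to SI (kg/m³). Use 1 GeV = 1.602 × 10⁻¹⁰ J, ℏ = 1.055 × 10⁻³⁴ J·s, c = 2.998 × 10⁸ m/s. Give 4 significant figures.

Mass density is [E]/(c²[L]³) = [E]⁴/(ℏ³c⁵).
1 GeV⁴ → 1/(ℏ³c⁵) × (1 GeV in J)⁴ = 2.316 × 10²⁰ kg/m³.
Convert the energy scale: 210 MeV⁴ = 2.10 × 10⁻¹⁰ GeV⁴.
Result: 2.10 × 10⁻¹⁰ × 2.316 × 10²⁰ = 4.864 × 10¹⁰ kg/m³.

4.864 × 10¹⁰ kg/m³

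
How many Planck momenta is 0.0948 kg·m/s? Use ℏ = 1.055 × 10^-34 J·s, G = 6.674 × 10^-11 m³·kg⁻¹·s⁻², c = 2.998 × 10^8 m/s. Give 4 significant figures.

Planck momentum: p_P = √(ℏc³/G) = 6.527 kg·m/s.
0.0948 / 6.527 = 0.01453

0.01453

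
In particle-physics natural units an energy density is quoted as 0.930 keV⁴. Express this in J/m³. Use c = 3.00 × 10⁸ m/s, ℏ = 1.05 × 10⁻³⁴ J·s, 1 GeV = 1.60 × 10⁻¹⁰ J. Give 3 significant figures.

1.95 × 10¹³ J/m³

[E]/[L]³ = [E]⁴/(ℏc)³; restore (ℏc)⁻³.
1 GeV⁴ → 1/(ℏc)³ × (1 GeV in J)⁴ = 2.10 × 10³⁷ J/m³.
Convert the energy scale: 0.930 keV⁴ = 9.30 × 10⁻²⁵ GeV⁴.
Result: 9.30 × 10⁻²⁵ × 2.10 × 10³⁷ = 1.95 × 10¹³ J/m³.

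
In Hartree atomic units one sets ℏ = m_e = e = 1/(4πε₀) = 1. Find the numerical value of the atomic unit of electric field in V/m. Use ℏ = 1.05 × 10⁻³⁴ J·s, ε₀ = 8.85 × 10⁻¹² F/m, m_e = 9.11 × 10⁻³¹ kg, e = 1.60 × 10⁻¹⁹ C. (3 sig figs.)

E_au = E_h/(e a₀) = m_e²e⁵/((4πε₀)³ℏ⁴)
E_h = 4.38 × 10⁻¹⁸ J
a₀ = 5.26 × 10⁻¹¹ m
E_h/(e·a₀) = 5.20 × 10¹¹ V/m

5.20 × 10¹¹ V/m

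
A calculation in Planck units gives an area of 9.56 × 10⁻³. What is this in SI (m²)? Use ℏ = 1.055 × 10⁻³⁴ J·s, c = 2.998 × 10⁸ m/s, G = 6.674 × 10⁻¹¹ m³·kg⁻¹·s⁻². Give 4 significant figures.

One Planck area: A_P = ℏG/c³ = 2.613 × 10⁻⁷⁰ m².
9.56 × 10⁻³ × 2.613 × 10⁻⁷⁰ m² = 2.498 × 10⁻⁷² m²

2.498 × 10⁻⁷² m²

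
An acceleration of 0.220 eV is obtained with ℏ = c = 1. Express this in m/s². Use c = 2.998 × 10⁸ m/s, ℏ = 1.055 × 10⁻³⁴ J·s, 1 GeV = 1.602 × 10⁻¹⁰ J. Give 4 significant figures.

1.002 × 10²³ m/s²

Acceleration is [L]/[T]² = c·[E]/ℏ.
1 GeV → c/ℏ × (1 GeV in J) = 4.552 × 10³² m/s².
Convert the energy scale: 0.220 eV = 2.20 × 10⁻¹⁰ GeV.
Result: 2.20 × 10⁻¹⁰ × 4.552 × 10³² = 1.002 × 10²³ m/s².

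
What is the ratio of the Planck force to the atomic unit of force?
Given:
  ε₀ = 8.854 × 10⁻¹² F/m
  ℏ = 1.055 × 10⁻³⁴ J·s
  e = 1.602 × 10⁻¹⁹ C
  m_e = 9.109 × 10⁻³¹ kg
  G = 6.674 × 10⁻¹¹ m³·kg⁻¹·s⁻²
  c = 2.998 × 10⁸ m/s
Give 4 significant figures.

1.473 × 10⁵¹

Planck force: F_P = c⁴/G = 1.210 × 10⁴⁴ N
atomic unit of force: F_au = E_h/a₀ = m_e²e⁶/((4πε₀)³ℏ⁴) = 8.220 × 10⁻⁸ N
ratio = 1.210 × 10⁴⁴ / 8.220 × 10⁻⁸ = 1.473 × 10⁵¹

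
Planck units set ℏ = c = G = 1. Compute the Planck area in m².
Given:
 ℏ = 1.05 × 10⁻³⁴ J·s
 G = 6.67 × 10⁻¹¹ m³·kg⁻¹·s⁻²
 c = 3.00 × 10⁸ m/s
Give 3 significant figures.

2.59 × 10⁻⁷⁰ m²

The unique combination of the constants set to 1 with dimensions of area is A_P = ℏG/c³.
  = 7.00 × 10⁻⁴⁵ / 2.70 × 10²⁵
  = 2.59 × 10⁻⁷⁰ m²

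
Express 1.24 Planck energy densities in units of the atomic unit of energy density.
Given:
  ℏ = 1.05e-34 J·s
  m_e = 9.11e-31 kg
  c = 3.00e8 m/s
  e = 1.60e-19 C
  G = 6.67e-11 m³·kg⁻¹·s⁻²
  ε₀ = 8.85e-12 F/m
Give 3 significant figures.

1.93e100

Planck energy density: u_P = c⁷/(ℏG²) = 4.68e113 J/m³
atomic unit of energy density: u_au = E_h/a₀³ = m_e⁴e¹⁰/((4πε₀)⁵ℏ⁸) = 3.01e13 J/m³
1.24 × 4.68e113 / 3.01e13 = 1.93e100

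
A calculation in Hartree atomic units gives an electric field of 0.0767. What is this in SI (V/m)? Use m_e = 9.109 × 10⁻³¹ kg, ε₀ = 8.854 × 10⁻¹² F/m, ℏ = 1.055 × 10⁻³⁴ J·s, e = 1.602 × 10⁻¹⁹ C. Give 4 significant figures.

One atomic unit of electric field: E_au = E_h/(e a₀) = m_e²e⁵/((4πε₀)³ℏ⁴) = 5.131 × 10¹¹ V/m.
0.0767 × 5.131 × 10¹¹ V/m = 3.935 × 10¹⁰ V/m

3.935 × 10¹⁰ V/m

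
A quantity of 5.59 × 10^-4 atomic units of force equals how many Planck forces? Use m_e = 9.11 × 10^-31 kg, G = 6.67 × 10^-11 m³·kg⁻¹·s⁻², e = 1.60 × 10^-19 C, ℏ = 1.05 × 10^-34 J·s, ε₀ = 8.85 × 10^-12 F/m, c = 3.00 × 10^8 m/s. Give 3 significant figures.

3.83 × 10^-55

atomic unit of force: F_au = E_h/a₀ = m_e²e⁶/((4πε₀)³ℏ⁴) = 8.33 × 10^-8 N
Planck force: F_P = c⁴/G = 1.21 × 10^44 N
5.59 × 10^-4 × 8.33 × 10^-8 / 1.21 × 10^44 = 3.83 × 10^-55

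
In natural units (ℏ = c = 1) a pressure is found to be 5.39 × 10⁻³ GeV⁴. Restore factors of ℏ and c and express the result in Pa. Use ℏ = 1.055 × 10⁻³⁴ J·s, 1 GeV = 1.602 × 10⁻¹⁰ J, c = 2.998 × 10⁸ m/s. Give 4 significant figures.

Pressure is [E]/[L]³ = [E]⁴/(ℏc)³.
1 GeV⁴ → 1/(ℏc)³ × (1 GeV in J)⁴ = 2.082 × 10³⁷ Pa.
Result: 5.39 × 10⁻³ × 2.082 × 10³⁷ = 1.122 × 10³⁵ Pa.

1.122 × 10³⁵ Pa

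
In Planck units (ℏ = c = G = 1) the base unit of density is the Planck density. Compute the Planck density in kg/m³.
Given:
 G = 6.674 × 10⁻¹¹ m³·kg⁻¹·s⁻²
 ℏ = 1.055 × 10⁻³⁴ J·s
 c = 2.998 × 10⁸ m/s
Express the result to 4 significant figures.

ρ_P = c⁵/(ℏG²)
  = 2.422 × 10⁴² / 4.699 × 10⁻⁵⁵
  = 5.154 × 10⁹⁶ kg/m³

5.154 × 10⁹⁶ kg/m³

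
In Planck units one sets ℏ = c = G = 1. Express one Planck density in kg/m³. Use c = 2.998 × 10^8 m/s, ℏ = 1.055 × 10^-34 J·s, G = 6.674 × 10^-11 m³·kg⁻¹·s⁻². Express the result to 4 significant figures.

ρ_P = c⁵/(ℏG²)
  = 2.422 × 10^42 / 4.699 × 10^-55
  = 5.154 × 10^96 kg/m³

5.154 × 10^96 kg/m³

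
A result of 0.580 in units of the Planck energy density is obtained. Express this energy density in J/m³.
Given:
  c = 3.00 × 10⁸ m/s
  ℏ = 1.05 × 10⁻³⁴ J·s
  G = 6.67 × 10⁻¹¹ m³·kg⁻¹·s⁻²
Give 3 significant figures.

One Planck energy density: u_P = c⁷/(ℏG²) = 4.68 × 10¹¹³ J/m³.
0.580 × 4.68 × 10¹¹³ J/m³ = 2.72 × 10¹¹³ J/m³

2.72 × 10¹¹³ J/m³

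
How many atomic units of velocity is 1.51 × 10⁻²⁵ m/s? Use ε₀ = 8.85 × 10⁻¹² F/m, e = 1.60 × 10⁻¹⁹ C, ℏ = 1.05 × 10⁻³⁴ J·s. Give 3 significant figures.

atomic unit of velocity: v_au = e²/(4πε₀ℏ) = 2.19 × 10⁶ m/s.
1.51 × 10⁻²⁵ / 2.19 × 10⁶ = 6.89 × 10⁻³²

6.89 × 10⁻³²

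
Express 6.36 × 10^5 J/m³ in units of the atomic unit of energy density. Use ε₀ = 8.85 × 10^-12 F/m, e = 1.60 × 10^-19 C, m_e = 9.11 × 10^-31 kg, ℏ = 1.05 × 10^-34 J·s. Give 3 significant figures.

atomic unit of energy density: u_au = E_h/a₀³ = m_e⁴e¹⁰/((4πε₀)⁵ℏ⁸) = 3.01 × 10^13 J/m³.
6.36 × 10^5 / 3.01 × 10^13 = 2.11 × 10^-8

2.11 × 10^-8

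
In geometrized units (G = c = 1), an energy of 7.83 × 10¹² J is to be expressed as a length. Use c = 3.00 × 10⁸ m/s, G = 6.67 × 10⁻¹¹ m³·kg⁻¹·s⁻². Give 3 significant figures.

Energy → length via G/c⁴.
7.83 × 10¹² J × (G/c⁴) = 6.45 × 10⁻³² m

6.45 × 10⁻³² m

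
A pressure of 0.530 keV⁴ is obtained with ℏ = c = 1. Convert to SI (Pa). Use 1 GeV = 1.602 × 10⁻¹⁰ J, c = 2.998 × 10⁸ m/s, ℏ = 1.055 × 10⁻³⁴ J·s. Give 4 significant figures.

Pressure is [E]/[L]³ = [E]⁴/(ℏc)³.
1 GeV⁴ → 1/(ℏc)³ × (1 GeV in J)⁴ = 2.082 × 10³⁷ Pa.
Convert the energy scale: 0.530 keV⁴ = 5.30 × 10⁻²⁵ GeV⁴.
Result: 5.30 × 10⁻²⁵ × 2.082 × 10³⁷ = 1.103 × 10¹³ Pa.

1.103 × 10¹³ Pa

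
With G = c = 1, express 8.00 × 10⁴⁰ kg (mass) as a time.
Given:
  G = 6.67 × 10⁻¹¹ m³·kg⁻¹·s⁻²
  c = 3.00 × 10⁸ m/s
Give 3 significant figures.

Mass → time via G/c³.
8.00 × 10⁴⁰ kg × (G/c³) = 1.98 × 10⁵ s

1.98 × 10⁵ s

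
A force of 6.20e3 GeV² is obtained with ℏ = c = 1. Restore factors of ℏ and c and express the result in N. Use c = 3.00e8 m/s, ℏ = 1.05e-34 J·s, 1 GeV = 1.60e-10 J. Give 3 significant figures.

5.04e9 N

Force is [E]/[L] = [E]²/(ℏc); restore (ℏc)⁻¹.
1 GeV² → 1/(ℏc) × (1 GeV in J)² = 8.13e5 N.
Result: 6.20e3 × 8.13e5 = 5.04e9 N.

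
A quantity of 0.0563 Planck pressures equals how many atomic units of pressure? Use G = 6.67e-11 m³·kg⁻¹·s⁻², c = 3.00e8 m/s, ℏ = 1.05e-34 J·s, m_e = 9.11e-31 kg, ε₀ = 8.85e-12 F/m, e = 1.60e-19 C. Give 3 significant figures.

8.75e98

Planck pressure: p_P = c⁷/(ℏG²) = 4.68e113 Pa
atomic unit of pressure: P_au = E_h/a₀³ = m_e⁴e¹⁰/((4πε₀)⁵ℏ⁸) = 3.01e13 Pa
0.0563 × 4.68e113 / 3.01e13 = 8.75e98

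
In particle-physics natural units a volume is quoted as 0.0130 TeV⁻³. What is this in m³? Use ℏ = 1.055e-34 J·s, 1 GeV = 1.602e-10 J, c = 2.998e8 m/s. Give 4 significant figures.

1.000e-58 m³

Volume is [L]³ = [E]⁻³·(ℏc)³.
1 GeV⁻³ → (ℏc)³ × (1 GeV in J)⁻³ = 7.696e-48 m³.
Convert the energy scale: 0.0130 TeV⁻³ = 1.30e-11 GeV⁻³.
Result: 1.30e-11 × 7.696e-48 = 1.000e-58 m³.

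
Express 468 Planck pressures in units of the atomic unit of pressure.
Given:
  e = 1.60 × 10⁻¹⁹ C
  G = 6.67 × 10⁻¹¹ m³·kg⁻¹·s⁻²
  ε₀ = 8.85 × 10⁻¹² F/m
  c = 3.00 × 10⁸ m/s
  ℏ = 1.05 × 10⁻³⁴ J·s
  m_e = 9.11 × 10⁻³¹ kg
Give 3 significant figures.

Planck pressure: p_P = c⁷/(ℏG²) = 4.68 × 10¹¹³ Pa
atomic unit of pressure: P_au = E_h/a₀³ = m_e⁴e¹⁰/((4πε₀)⁵ℏ⁸) = 3.01 × 10¹³ Pa
468 × 4.68 × 10¹¹³ / 3.01 × 10¹³ = 7.27 × 10¹⁰²

7.27 × 10¹⁰²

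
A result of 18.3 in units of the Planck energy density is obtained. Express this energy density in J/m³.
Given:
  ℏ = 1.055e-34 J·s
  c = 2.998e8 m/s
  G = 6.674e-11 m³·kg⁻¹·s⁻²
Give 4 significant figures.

8.477e114 J/m³

One Planck energy density: u_P = c⁷/(ℏG²) = 4.632e113 J/m³.
18.3 × 4.632e113 J/m³ = 8.477e114 J/m³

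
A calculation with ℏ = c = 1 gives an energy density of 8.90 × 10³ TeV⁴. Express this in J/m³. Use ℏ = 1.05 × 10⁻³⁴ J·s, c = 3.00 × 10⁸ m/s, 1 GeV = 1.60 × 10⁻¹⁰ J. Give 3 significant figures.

1.87 × 10⁵³ J/m³

[E]/[L]³ = [E]⁴/(ℏc)³; restore (ℏc)⁻³.
1 GeV⁴ → 1/(ℏc)³ × (1 GeV in J)⁴ = 2.10 × 10³⁷ J/m³.
Convert the energy scale: 8.90 × 10³ TeV⁴ = 8.90 × 10¹⁵ GeV⁴.
Result: 8.90 × 10¹⁵ × 2.10 × 10³⁷ = 1.87 × 10⁵³ J/m³.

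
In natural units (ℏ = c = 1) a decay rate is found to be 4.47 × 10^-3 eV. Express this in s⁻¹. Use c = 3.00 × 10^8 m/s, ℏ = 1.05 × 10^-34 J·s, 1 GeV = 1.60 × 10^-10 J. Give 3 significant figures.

A rate is [E]/ℏ; divide by ℏ.
1 GeV → 1/ℏ × (1 GeV in J) = 1.52 × 10^24 s⁻¹.
Convert the energy scale: 4.47 × 10^-3 eV = 4.47 × 10^-12 GeV.
Result: 4.47 × 10^-12 × 1.52 × 10^24 = 6.81 × 10^12 s⁻¹.

6.81 × 10^12 s⁻¹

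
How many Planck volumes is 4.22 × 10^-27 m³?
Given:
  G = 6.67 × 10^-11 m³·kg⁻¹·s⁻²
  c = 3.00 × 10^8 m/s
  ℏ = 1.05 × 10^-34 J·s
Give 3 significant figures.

1.01 × 10^78

Planck volume: V_P = (ℏG/c³)^(3/2) = 4.18 × 10^-105 m³.
4.22 × 10^-27 / 4.18 × 10^-105 = 1.01 × 10^78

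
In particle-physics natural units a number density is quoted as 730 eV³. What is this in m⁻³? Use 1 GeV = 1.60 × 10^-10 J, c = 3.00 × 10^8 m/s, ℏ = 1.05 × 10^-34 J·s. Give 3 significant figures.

9.57 × 10^22 m⁻³

Number density is [L]⁻³ = [E]³/(ℏc)³.
1 GeV³ → 1/(ℏc)³ × (1 GeV in J)³ = 1.31 × 10^47 m⁻³.
Convert the energy scale: 730 eV³ = 7.30 × 10^-25 GeV³.
Result: 7.30 × 10^-25 × 1.31 × 10^47 = 9.57 × 10^22 m⁻³.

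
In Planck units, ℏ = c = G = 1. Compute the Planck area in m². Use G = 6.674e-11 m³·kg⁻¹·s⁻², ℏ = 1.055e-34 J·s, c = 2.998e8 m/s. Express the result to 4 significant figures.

2.613e-70 m²

Dimensional analysis gives A_P = ℏG/c³.
  = 7.041e-45 / 2.695e25
  = 2.613e-70 m²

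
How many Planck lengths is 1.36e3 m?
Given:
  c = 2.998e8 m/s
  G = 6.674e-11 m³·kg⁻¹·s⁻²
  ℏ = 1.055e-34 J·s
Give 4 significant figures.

Planck length: ℓ_P = √(ℏG/c³) = 1.616e-35 m.
1.36e3 / 1.616e-35 = 8.413e37

8.413e37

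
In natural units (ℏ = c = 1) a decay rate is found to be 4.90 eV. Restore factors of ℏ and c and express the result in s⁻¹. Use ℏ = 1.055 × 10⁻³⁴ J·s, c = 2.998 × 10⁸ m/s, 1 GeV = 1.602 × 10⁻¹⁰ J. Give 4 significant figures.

7.441 × 10¹⁵ s⁻¹

A rate is [E]/ℏ; divide by ℏ.
1 GeV → 1/ℏ × (1 GeV in J) = 1.518 × 10²⁴ s⁻¹.
Convert the energy scale: 4.90 eV = 4.90 × 10⁻⁹ GeV.
Result: 4.90 × 10⁻⁹ × 1.518 × 10²⁴ = 7.441 × 10¹⁵ s⁻¹.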